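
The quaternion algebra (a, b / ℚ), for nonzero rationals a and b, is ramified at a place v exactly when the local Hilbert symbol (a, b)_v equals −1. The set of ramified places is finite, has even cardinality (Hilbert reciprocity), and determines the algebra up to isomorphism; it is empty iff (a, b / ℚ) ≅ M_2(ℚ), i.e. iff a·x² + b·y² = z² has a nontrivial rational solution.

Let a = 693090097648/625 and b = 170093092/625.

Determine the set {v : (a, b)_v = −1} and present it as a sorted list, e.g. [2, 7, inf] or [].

Mod squares: a ≡ 247, b ≡ 697. Check v ∈ {∞, 2, 5, 13, 17, 19, 41}.
v=2: v_2(a)=4, v_2(b)=2; units ≡ 7, 1 (mod 8); ε·ε+αω+βω = 1·0+4·0+2·0 ≡ 0  ⇒  (a,b)_2 = +1.
v=5: a=5^-4·(≡3), b=5^-4·(≡2) mod 5; (3|5)=-1, (2|5)=-1; (−1)^{-4·-4·2}·(-1)^-4·(-1)^-4 = +1.
v=19: a=19^3·(≡18), b=19^2·(≡14) mod 19; (18|19)=-1, (14|19)=-1; (−1)^{3·2·9}·(-1)^2·(-1)^3 = -1.
v=13: a=13^1·(≡2), b=13^2·(≡8) mod 13; (2|13)=-1, (8|13)=-1; (−1)^{1·2·6}·(-1)^2·(-1)^1 = -1.
v=17: a=17^2·(≡16), b=17^1·(≡11) mod 17; (16|17)=+1, (11|17)=-1; (−1)^{2·1·8}·(+1)^1·(-1)^2 = +1.
v=41: a=41^2·(≡40), b=41^1·(≡15) mod 41; (40|41)=+1, (15|41)=-1; (−1)^{2·1·20}·(+1)^1·(-1)^2 = +1.
v=∞: 247 > 0 and 697 > 0  ⇒  (a,b)_∞ = +1.
(247, 697 / ℚ) ramifies at {13, 19}: a division algebra.

[13, 19]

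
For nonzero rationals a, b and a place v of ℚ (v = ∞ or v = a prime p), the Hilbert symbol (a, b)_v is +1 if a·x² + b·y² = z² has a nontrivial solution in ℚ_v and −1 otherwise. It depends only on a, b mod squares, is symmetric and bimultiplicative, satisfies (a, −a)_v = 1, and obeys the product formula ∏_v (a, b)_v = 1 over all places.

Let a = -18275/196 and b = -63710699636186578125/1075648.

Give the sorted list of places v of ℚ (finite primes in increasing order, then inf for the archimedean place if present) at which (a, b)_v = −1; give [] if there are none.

[43, inf]

Mod squares: a ≡ -731, b ≡ -4403. Check v ∈ {∞, 2, 3, 5, 7, 17, 37, 43}.
v=37: a=37^0·(≡7), b=37^1·(≡8) mod 37; (7|37)=+1, (8|37)=-1; (−1)^{0·1·18}·(+1)^1·(-1)^0 = +1.
v=17: a=17^1·(≡9), b=17^3·(≡4) mod 17; (9|17)=+1, (4|17)=+1; (−1)^{1·3·8}·(+1)^3·(+1)^1 = +1.
v=7: a=7^-2·(≡4), b=7^-5·(≡4) mod 7; (4|7)=+1, (4|7)=+1; (−1)^{-2·-5·3}·(+1)^-5·(+1)^-2 = +1.
v=5: a=5^2·(≡4), b=5^6·(≡3) mod 5; (4|5)=+1, (3|5)=-1; (−1)^{2·6·2}·(+1)^6·(-1)^2 = +1.
v=3: a=3^0·(≡1), b=3^8·(≡1) mod 3; (1|3)=+1, (1|3)=+1; (−1)^{0·8·1}·(+1)^8·(+1)^0 = +1.
v=∞: -731 < 0 and -4403 < 0  ⇒  (a,b)_∞ = -1.
v=43: a=43^1·(≡2), b=43^4·(≡28) mod 43; (2|43)=-1, (28|43)=-1; (−1)^{1·4·21}·(-1)^4·(-1)^1 = -1.
v=2: v_2(a)=-2, v_2(b)=-6; units ≡ 5, 5 (mod 8); ε·ε+αω+βω = 0·0+-2·1+-6·1 ≡ 0  ⇒  (a,b)_2 = +1.
(-731, -4403 / ℚ) ramifies at {43, ∞}: a division algebra.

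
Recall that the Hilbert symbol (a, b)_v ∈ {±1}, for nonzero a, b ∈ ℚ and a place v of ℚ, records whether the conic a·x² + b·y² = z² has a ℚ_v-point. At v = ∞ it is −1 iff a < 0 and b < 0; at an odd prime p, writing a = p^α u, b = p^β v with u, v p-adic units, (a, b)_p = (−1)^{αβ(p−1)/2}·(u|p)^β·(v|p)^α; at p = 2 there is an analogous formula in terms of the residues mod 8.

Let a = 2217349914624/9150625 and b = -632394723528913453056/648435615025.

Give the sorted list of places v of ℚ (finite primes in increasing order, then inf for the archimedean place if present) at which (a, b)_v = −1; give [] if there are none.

[]

(a, b) ≡ (26, -1) mod (ℚ^×)²; places V = {2, 3, 5, 11, 13, 23, ∞}.
(a,b)_∞: sgn(26)=+, sgn(-1)=−, so +1.
(a,b)_2: α=13, β=22; u≡5, v≡7 (mod 8); ε(u)ε(v)=0·1, αω(v)=13·0, βω(u)=22·1; sum ≡ 0  ⇒  +1.
(a,b)_11: α=-4, u≡1; β=-10, v≡10 (mod 11); (1|11)=+1, (10|11)=-1; sign (−1)^0·+1^-10·-1^-4 = +1.
(a,b)_23: α=0, u≡12; β=2, v≡11 (mod 23); (12|23)=+1, (11|23)=-1; sign (−1)^0·+1^2·-1^0 = +1.
(a,b)_3: α=6, u≡2; β=10, v≡2 (mod 3); (2|3)=-1, (2|3)=-1; sign (−1)^0·-1^10·-1^6 = +1.
(a,b)_13: α=5, u≡5; β=6, v≡1 (mod 13); (5|13)=-1, (1|13)=+1; sign (−1)^0·-1^6·+1^5 = +1.
(a,b)_5: α=-4, u≡4; β=-2, v≡4 (mod 5); (4|5)=+1, (4|5)=+1; sign (−1)^0·+1^-2·+1^-4 = +1.
Every local symbol is +1, so the conic 26·x² + -1·y² = z² has ℚ_v-points for all v and hence a ℚ-point; (a, b / ℚ) ≅ M_2(ℚ).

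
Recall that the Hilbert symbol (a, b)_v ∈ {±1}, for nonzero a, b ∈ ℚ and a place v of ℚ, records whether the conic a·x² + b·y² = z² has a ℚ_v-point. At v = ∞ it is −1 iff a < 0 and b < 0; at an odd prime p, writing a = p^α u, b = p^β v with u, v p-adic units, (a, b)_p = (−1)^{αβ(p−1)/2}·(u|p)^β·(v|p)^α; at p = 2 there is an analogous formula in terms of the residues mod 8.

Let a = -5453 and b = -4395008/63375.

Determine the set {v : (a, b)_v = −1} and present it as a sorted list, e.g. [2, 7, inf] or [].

[5, 7, 37, inf]

(a, b) ≡ (-5453, -16095) mod (ℚ^×)²; places V = {2, 3, 5, 7, 13, 19, 29, 37, 41, ∞}.
(a,b)_3: α=0, u≡1; β=-1, v≡2 (mod 3); (1|3)=+1, (2|3)=-1; sign (−1)^0·+1^-1·-1^0 = +1.
(a,b)_37: α=0, u≡23; β=1, v≡27 (mod 37); (23|37)=-1, (27|37)=+1; sign (−1)^0·-1^1·+1^0 = -1.
(a,b)_7: α=1, u≡5; β=0, v≡3 (mod 7); (5|7)=-1, (3|7)=-1; sign (−1)^0·-1^0·-1^1 = -1.
(a,b)_13: α=0, u≡7; β=-2, v≡10 (mod 13); (7|13)=-1, (10|13)=+1; sign (−1)^0·-1^-2·+1^0 = +1.
(a,b)_5: α=0, u≡2; β=-3, v≡1 (mod 5); (2|5)=-1, (1|5)=+1; sign (−1)^0·-1^-3·+1^0 = -1.
(a,b)_29: α=0, u≡28; β=1, v≡6 (mod 29); (28|29)=+1, (6|29)=+1; sign (−1)^0·+1^1·+1^0 = +1.
(a,b)_2: α=0, β=12; u≡3, v≡1 (mod 8); ε(u)ε(v)=1·0, αω(v)=0·0, βω(u)=12·1; sum ≡ 0  ⇒  +1.
(a,b)_41: α=1, u≡31; β=0, v≡31 (mod 41); (31|41)=+1, (31|41)=+1; sign (−1)^0·+1^0·+1^1 = +1.
(a,b)_∞: sgn(-5453)=−, sgn(-16095)=−, so -1.
(a,b)_19: α=1, u≡17; β=0, v≡11 (mod 19); (17|19)=+1, (11|19)=+1; sign (−1)^0·+1^0·+1^1 = +1.
Ram(-5453, -16095) = {5, 7, 37, ∞}; no ℚ_5-point on the conic.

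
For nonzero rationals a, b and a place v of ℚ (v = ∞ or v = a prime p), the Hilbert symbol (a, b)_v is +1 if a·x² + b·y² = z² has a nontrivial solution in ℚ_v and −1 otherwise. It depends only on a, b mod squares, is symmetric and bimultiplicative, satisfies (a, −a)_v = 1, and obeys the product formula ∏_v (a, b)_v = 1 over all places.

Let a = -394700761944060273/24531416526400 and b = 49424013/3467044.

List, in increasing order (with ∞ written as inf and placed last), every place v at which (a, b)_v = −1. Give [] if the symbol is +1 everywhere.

[3, 41]

(a, b) ≡ (-697, 93) mod (ℚ^×)²; places V = {2, 3, 5, 7, 13, 17, 19, 31, 41, ∞}.
(a,b)_31: α=2, u≡25; β=1, v≡6 (mod 31); (25|31)=+1, (6|31)=-1; sign (−1)^0·+1^1·-1^2 = +1.
(a,b)_7: α=-6, u≡5; β=-4, v≡1 (mod 7); (5|7)=-1, (1|7)=+1; sign (−1)^0·-1^-4·+1^-6 = +1.
(a,b)_2: α=-6, β=-2; u≡7, v≡5 (mod 8); ε(u)ε(v)=1·0, αω(v)=-6·1, βω(u)=-2·0; sum ≡ 0  ⇒  +1.
(a,b)_17: α=1, u≡14; β=0, v≡9 (mod 17); (14|17)=-1, (9|17)=+1; sign (−1)^0·-1^0·+1^1 = +1.
(a,b)_19: α=-4, u≡7; β=-2, v≡6 (mod 19); (7|19)=+1, (6|19)=+1; sign (−1)^0·+1^-2·+1^-4 = +1.
(a,b)_3: α=20, u≡2; β=13, v≡1 (mod 3); (2|3)=-1, (1|3)=+1; sign (−1)^0·-1^13·+1^20 = -1.
(a,b)_5: α=-2, u≡2; β=0, v≡2 (mod 5); (2|5)=-1, (2|5)=-1; sign (−1)^0·-1^0·-1^-2 = +1.
(a,b)_13: α=2, u≡5; β=0, v≡6 (mod 13); (5|13)=-1, (6|13)=-1; sign (−1)^0·-1^0·-1^2 = +1.
(a,b)_41: α=1, u≡6; β=0, v≡15 (mod 41); (6|41)=-1, (15|41)=-1; sign (−1)^0·-1^0·-1^1 = -1.
(a,b)_∞: sgn(-697)=−, sgn(93)=+, so +1.
(-697, 93 / ℚ) ramifies at {3, 41}: a division algebra.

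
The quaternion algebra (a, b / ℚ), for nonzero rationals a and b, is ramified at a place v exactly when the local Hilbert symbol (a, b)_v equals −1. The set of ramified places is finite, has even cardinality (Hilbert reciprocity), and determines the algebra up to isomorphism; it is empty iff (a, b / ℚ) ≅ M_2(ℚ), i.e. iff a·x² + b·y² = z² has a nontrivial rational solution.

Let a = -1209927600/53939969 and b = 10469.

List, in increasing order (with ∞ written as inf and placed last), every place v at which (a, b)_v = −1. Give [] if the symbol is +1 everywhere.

[19, 41]

(a, b) ≡ (-779, 29) mod (ℚ^×)²; places V = {2, 3, 5, 7, 19, 29, 31, 37, 41, ∞}.
(a,b)_∞: sgn(-779)=−, sgn(29)=+, so +1.
(a,b)_31: α=-2, u≡17; β=0, v≡22 (mod 31); (17|31)=-1, (22|31)=-1; sign (−1)^0·-1^0·-1^-2 = +1.
(a,b)_7: α=2, u≡5; β=0, v≡4 (mod 7); (5|7)=-1, (4|7)=+1; sign (−1)^0·-1^0·+1^2 = +1.
(a,b)_5: α=2, u≡4; β=0, v≡4 (mod 5); (4|5)=+1, (4|5)=+1; sign (−1)^0·+1^0·+1^2 = +1.
(a,b)_37: α=-2, u≡18; β=0, v≡35 (mod 37); (18|37)=-1, (35|37)=-1; sign (−1)^0·-1^0·-1^-2 = +1.
(a,b)_29: α=0, u≡20; β=1, v≡13 (mod 29); (20|29)=+1, (13|29)=+1; sign (−1)^0·+1^1·+1^0 = +1.
(a,b)_19: α=3, u≡16; β=2, v≡10 (mod 19); (16|19)=+1, (10|19)=-1; sign (−1)^0·+1^2·-1^3 = -1.
(a,b)_41: α=-1, u≡30; β=0, v≡14 (mod 41); (30|41)=-1, (14|41)=-1; sign (−1)^0·-1^0·-1^-1 = -1.
(a,b)_3: α=2, u≡1; β=0, v≡2 (mod 3); (1|3)=+1, (2|3)=-1; sign (−1)^0·+1^0·-1^2 = +1.
(a,b)_2: α=4, β=0; u≡5, v≡5 (mod 8); ε(u)ε(v)=0·0, αω(v)=4·1, βω(u)=0·1; sum ≡ 0  ⇒  +1.
|Ram(-779, 29)| = 2, even; anisotropic at {19, 41}.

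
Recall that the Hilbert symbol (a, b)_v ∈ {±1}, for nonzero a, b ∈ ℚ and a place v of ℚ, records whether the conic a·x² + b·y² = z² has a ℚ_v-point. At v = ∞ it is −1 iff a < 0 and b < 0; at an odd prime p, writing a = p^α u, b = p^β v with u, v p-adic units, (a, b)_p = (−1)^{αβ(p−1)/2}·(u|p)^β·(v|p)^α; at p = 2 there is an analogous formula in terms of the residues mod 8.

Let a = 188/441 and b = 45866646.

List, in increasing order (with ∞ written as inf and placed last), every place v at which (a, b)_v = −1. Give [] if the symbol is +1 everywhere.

Mod squares: a ≡ 47, b ≡ 104006. Check v ∈ {∞, 2, 3, 7, 17, 19, 23, 47}.
v=23: a=23^0·(≡1), b=23^1·(≡10) mod 23; (1|23)=+1, (10|23)=-1; (−1)^{0·1·11}·(+1)^1·(-1)^0 = +1.
v=2: v_2(a)=2, v_2(b)=1; units ≡ 7, 3 (mod 8); ε·ε+αω+βω = 1·1+2·1+1·0 ≡ 1  ⇒  (a,b)_2 = -1.
v=17: a=17^0·(≡16), b=17^1·(≡2) mod 17; (16|17)=+1, (2|17)=+1; (−1)^{0·1·8}·(+1)^1·(+1)^0 = +1.
v=7: a=7^-2·(≡3), b=7^3·(≡1) mod 7; (3|7)=-1, (1|7)=+1; (−1)^{-2·3·3}·(-1)^3·(+1)^-2 = -1.
v=∞: 47 > 0 and 104006 > 0  ⇒  (a,b)_∞ = +1.
v=47: a=47^1·(≡42), b=47^0·(≡4) mod 47; (42|47)=+1, (4|47)=+1; (−1)^{1·0·23}·(+1)^0·(+1)^1 = +1.
v=19: a=19^0·(≡9), b=19^1·(≡8) mod 19; (9|19)=+1, (8|19)=-1; (−1)^{0·1·9}·(+1)^1·(-1)^0 = +1.
v=3: a=3^-2·(≡2), b=3^2·(≡2) mod 3; (2|3)=-1, (2|3)=-1; (−1)^{-2·2·1}·(-1)^2·(-1)^-2 = +1.
|Ram(47, 104006)| = 2, even; anisotropic at {2, 7}.

[2, 7]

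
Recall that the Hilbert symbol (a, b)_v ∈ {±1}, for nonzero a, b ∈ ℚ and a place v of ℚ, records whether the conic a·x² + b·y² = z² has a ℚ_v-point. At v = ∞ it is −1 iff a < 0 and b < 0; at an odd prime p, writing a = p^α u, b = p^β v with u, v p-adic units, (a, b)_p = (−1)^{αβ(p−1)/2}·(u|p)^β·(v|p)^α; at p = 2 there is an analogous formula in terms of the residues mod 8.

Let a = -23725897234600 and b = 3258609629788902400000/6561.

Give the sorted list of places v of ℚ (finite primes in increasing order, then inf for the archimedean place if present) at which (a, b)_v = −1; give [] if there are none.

Mod squares: a ≡ -206074, b ≡ 1314610. Check v ∈ {∞, 2, 3, 5, 11, 17, 19, 29, 37}.
v=17: a=17^1·(≡8), b=17^1·(≡10) mod 17; (8|17)=+1, (10|17)=-1; (−1)^{1·1·8}·(+1)^1·(-1)^1 = -1.
v=∞: -206074 < 0 and 1314610 > 0  ⇒  (a,b)_∞ = +1.
v=5: a=5^2·(≡1), b=5^5·(≡3) mod 5; (1|5)=+1, (3|5)=-1; (−1)^{2·5·2}·(+1)^5·(-1)^2 = +1.
v=2: v_2(a)=3, v_2(b)=13; units ≡ 3, 1 (mod 8); ε·ε+αω+βω = 1·0+3·0+13·1 ≡ 1  ⇒  (a,b)_2 = -1.
v=11: a=11^1·(≡8), b=11^1·(≡10) mod 11; (8|11)=-1, (10|11)=-1; (−1)^{1·1·5}·(-1)^1·(-1)^1 = -1.
v=37: a=37^2·(≡21), b=37^3·(≡16) mod 37; (21|37)=+1, (16|37)=+1; (−1)^{2·3·18}·(+1)^3·(+1)^2 = +1.
v=19: a=19^1·(≡18), b=19^1·(≡5) mod 19; (18|19)=-1, (5|19)=+1; (−1)^{1·1·9}·(-1)^1·(+1)^1 = +1.
v=3: a=3^0·(≡2), b=3^-8·(≡1) mod 3; (2|3)=-1, (1|3)=+1; (−1)^{0·-8·1}·(-1)^-8·(+1)^0 = +1.
v=29: a=29^3·(≡9), b=29^4·(≡12) mod 29; (9|29)=+1, (12|29)=-1; (−1)^{3·4·14}·(+1)^4·(-1)^3 = -1.
(-206074, 1314610 / ℚ) ramifies at {2, 11, 17, 29}: a division algebra.

[2, 11, 17, 29]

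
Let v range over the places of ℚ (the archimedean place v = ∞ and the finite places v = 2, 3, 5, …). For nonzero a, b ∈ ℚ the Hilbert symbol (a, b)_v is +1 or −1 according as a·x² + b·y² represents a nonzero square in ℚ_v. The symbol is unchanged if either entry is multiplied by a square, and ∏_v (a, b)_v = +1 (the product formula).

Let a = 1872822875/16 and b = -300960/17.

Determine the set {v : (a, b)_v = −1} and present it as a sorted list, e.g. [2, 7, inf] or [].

[5, 11]

(a, b) ≡ (35, -35530) mod (ℚ^×)²; places V = {2, 3, 5, 7, 11, 17, 19, ∞}.
(a,b)_2: α=-4, β=5; u≡3, v≡3 (mod 8); ε(u)ε(v)=1·1, αω(v)=-4·1, βω(u)=5·1; sum ≡ 0  ⇒  +1.
(a,b)_19: α=2, u≡6; β=1, v≡16 (mod 19); (6|19)=+1, (16|19)=+1; sign (−1)^0·+1^1·+1^2 = +1.
(a,b)_11: α=2, u≡10; β=1, v≡5 (mod 11); (10|11)=-1, (5|11)=+1; sign (−1)^0·-1^1·+1^2 = -1.
(a,b)_3: α=0, u≡2; β=2, v≡2 (mod 3); (2|3)=-1, (2|3)=-1; sign (−1)^0·-1^2·-1^0 = +1.
(a,b)_17: α=0, u≡9; β=-1, v≡8 (mod 17); (9|17)=+1, (8|17)=+1; sign (−1)^0·+1^-1·+1^0 = +1.
(a,b)_5: α=3, u≡3; β=1, v≡4 (mod 5); (3|5)=-1, (4|5)=+1; sign (−1)^0·-1^1·+1^3 = -1.
(a,b)_7: α=3, u≡3; β=0, v≡4 (mod 7); (3|7)=-1, (4|7)=+1; sign (−1)^0·-1^0·+1^3 = +1.
(a,b)_∞: sgn(35)=+, sgn(-35530)=−, so +1.
|Ram(35, -35530)| = 2, even; anisotropic at {5, 11}.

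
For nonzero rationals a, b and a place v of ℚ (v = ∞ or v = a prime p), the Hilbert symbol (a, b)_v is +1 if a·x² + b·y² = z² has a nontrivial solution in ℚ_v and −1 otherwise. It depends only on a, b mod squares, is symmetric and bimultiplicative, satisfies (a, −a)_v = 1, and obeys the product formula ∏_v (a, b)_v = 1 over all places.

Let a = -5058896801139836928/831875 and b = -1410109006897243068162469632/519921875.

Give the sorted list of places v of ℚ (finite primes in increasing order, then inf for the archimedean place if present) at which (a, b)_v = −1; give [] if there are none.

[2, 13, 29, inf]

Mod squares: a ≡ -140998, b ≡ -248677. Check v ∈ {∞, 2, 3, 5, 7, 11, 13, 17, 29, 37, 47}.
v=17: a=17^3·(≡4), b=17^6·(≡9) mod 17; (4|17)=+1, (9|17)=+1; (−1)^{3·6·8}·(+1)^6·(+1)^3 = +1.
v=47: a=47^2·(≡2), b=47^3·(≡35) mod 47; (2|47)=+1, (35|47)=-1; (−1)^{2·3·23}·(+1)^3·(-1)^2 = +1.
v=5: a=5^-4·(≡2), b=5^-8·(≡3) mod 5; (2|5)=-1, (3|5)=-1; (−1)^{-4·-8·2}·(-1)^-8·(-1)^-4 = +1.
v=3: a=3^2·(≡2), b=3^4·(≡2) mod 3; (2|3)=-1, (2|3)=-1; (−1)^{2·4·1}·(-1)^4·(-1)^2 = +1.
v=37: a=37^2·(≡12), b=37^3·(≡23) mod 37; (12|37)=+1, (23|37)=-1; (−1)^{2·3·18}·(+1)^3·(-1)^2 = +1.
v=∞: -140998 < 0 and -248677 < 0  ⇒  (a,b)_∞ = -1.
v=29: a=29^1·(≡3), b=29^2·(≡2) mod 29; (3|29)=-1, (2|29)=-1; (−1)^{1·2·14}·(-1)^2·(-1)^1 = -1.
v=11: a=11^-3·(≡10), b=11^-3·(≡9) mod 11; (10|11)=-1, (9|11)=+1; (−1)^{-3·-3·5}·(-1)^-3·(+1)^-3 = +1.
v=13: a=13^1·(≡9), b=13^1·(≡5) mod 13; (9|13)=+1, (5|13)=-1; (−1)^{1·1·6}·(+1)^1·(-1)^1 = -1.
v=2: v_2(a)=11, v_2(b)=8; units ≡ 5, 3 (mod 8); ε·ε+αω+βω = 0·1+11·1+8·1 ≡ 1  ⇒  (a,b)_2 = -1.
v=7: a=7^2·(≡6), b=7^2·(≡3) mod 7; (6|7)=-1, (3|7)=-1; (−1)^{2·2·3}·(-1)^2·(-1)^2 = +1.
Ram(-140998, -248677) = {2, 13, 29, ∞}; no ℚ_2-point on the conic.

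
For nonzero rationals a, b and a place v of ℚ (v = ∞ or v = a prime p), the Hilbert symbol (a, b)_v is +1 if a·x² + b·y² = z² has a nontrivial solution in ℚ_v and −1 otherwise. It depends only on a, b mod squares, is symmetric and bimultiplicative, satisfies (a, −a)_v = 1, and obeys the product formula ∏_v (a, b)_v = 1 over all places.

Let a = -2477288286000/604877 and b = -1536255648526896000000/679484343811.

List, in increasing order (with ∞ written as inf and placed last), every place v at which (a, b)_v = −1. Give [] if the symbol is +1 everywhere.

[3, 7, 19, 23, 29, inf]

(a, b) ≡ (-190285095, -1729) mod (ℚ^×)²; places V = {2, 3, 5, 7, 11, 13, 17, 19, 23, 29, ∞}.
(a,b)_2: α=4, β=10; u≡1, v≡7 (mod 8); ε(u)ε(v)=0·1, αω(v)=4·0, βω(u)=10·0; sum ≡ 0  ⇒  +1.
(a,b)_23: α=-1, u≡5; β=-2, v≡19 (mod 23); (5|23)=-1, (19|23)=-1; sign (−1)^0·-1^-2·-1^-1 = -1.
(a,b)_11: α=1, u≡6; β=2, v≡5 (mod 11); (6|11)=-1, (5|11)=+1; sign (−1)^0·-1^2·+1^1 = +1.
(a,b)_13: α=-1, u≡9; β=-3, v≡10 (mod 13); (9|13)=+1, (10|13)=+1; sign (−1)^0·+1^-3·+1^-1 = +1.
(a,b)_17: α=-2, u≡9; β=-4, v≡11 (mod 17); (9|17)=+1, (11|17)=-1; sign (−1)^0·+1^-4·-1^-2 = +1.
(a,b)_7: α=-1, u≡6; β=-1, v≡5 (mod 7); (6|7)=-1, (5|7)=-1; sign (−1)^1·-1^-1·-1^-1 = -1.
(a,b)_29: α=3, u≡10; β=4, v≡26 (mod 29); (10|29)=-1, (26|29)=-1; sign (−1)^0·-1^4·-1^3 = -1.
(a,b)_19: α=1, u≡11; β=1, v≡4 (mod 19); (11|19)=+1, (4|19)=+1; sign (−1)^1·+1^1·+1^1 = -1.
(a,b)_∞: sgn(-190285095)=−, sgn(-1729)=−, so -1.
(a,b)_3: α=5, u≡2; β=10, v≡2 (mod 3); (2|3)=-1, (2|3)=-1; sign (−1)^0·-1^10·-1^5 = -1.
(a,b)_5: α=3, u≡1; β=6, v≡1 (mod 5); (1|5)=+1, (1|5)=+1; sign (−1)^0·+1^6·+1^3 = +1.
|Ram(-190285095, -1729)| = 6, even; anisotropic at {3, 7, 19, 23, 29, ∞}.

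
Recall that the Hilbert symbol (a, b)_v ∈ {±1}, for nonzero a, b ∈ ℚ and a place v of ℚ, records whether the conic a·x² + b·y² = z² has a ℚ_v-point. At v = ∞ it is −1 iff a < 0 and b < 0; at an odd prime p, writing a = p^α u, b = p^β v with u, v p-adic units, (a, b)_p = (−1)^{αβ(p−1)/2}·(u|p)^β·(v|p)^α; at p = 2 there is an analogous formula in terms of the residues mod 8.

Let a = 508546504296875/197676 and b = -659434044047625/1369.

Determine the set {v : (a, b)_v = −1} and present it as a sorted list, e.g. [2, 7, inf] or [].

(a, b) ≡ (209, -345) mod (ℚ^×)²; places V = {2, 3, 5, 7, 11, 17, 19, 23, 37, 43, ∞}.
(a,b)_19: α=-1, u≡9; β=2, v≡1 (mod 19); (9|19)=+1, (1|19)=+1; sign (−1)^0·+1^2·+1^-1 = +1.
(a,b)_23: α=2, u≡2; β=1, v≡9 (mod 23); (2|23)=+1, (9|23)=+1; sign (−1)^0·+1^1·+1^2 = +1.
(a,b)_∞: sgn(209)=+, sgn(-345)=−, so +1.
(a,b)_3: α=-2, u≡2; β=7, v≡2 (mod 3); (2|3)=-1, (2|3)=-1; sign (−1)^0·-1^7·-1^-2 = -1.
(a,b)_2: α=-2, β=0; u≡1, v≡7 (mod 8); ε(u)ε(v)=0·1, αω(v)=-2·0, βω(u)=0·0; sum ≡ 0  ⇒  +1.
(a,b)_17: α=-2, u≡10; β=0, v≡3 (mod 17); (10|17)=-1, (3|17)=-1; sign (−1)^0·-1^0·-1^-2 = +1.
(a,b)_5: α=8, u≡1; β=3, v≡1 (mod 5); (1|5)=+1, (1|5)=+1; sign (−1)^0·+1^3·+1^8 = +1.
(a,b)_7: α=0, u≡3; β=4, v≡5 (mod 7); (3|7)=-1, (5|7)=-1; sign (−1)^0·-1^4·-1^0 = +1.
(a,b)_11: α=3, u≡8; β=2, v≡8 (mod 11); (8|11)=-1, (8|11)=-1; sign (−1)^0·-1^2·-1^3 = -1.
(a,b)_37: α=0, u≡8; β=-2, v≡4 (mod 37); (8|37)=-1, (4|37)=+1; sign (−1)^0·-1^-2·+1^0 = +1.
(a,b)_43: α=2, u≡27; β=0, v≡37 (mod 43); (27|43)=-1, (37|43)=-1; sign (−1)^0·-1^0·-1^2 = +1.
|Ram(209, -345)| = 2, even; anisotropic at {3, 11}.

[3, 11]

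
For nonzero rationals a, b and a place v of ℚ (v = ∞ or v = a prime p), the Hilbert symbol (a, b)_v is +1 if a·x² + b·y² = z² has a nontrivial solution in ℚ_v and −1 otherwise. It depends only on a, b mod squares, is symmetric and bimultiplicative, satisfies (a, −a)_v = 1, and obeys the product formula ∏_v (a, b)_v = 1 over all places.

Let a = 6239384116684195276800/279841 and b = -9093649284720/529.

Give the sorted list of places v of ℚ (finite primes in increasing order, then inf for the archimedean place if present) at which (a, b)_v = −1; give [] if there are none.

(a, b) ≡ (2618, -455) mod (ℚ^×)²; places V = {2, 3, 5, 7, 11, 13, 17, 23, ∞}.
(a,b)_3: α=8, u≡2; β=6, v≡1 (mod 3); (2|3)=-1, (1|3)=+1; sign (−1)^0·-1^6·+1^8 = +1.
(a,b)_2: α=11, β=4; u≡5, v≡1 (mod 8); ε(u)ε(v)=0·0, αω(v)=11·0, βω(u)=4·1; sum ≡ 0  ⇒  +1.
(a,b)_11: α=3, u≡7; β=2, v≡2 (mod 11); (7|11)=-1, (2|11)=-1; sign (−1)^0·-1^2·-1^3 = -1.
(a,b)_13: α=2, u≡11; β=1, v≡4 (mod 13); (11|13)=-1, (4|13)=+1; sign (−1)^0·-1^1·+1^2 = -1.
(a,b)_17: α=3, u≡13; β=2, v≡1 (mod 17); (13|17)=+1, (1|17)=+1; sign (−1)^0·+1^2·+1^3 = +1.
(a,b)_5: α=2, u≡2; β=1, v≡4 (mod 5); (2|5)=-1, (4|5)=+1; sign (−1)^0·-1^1·+1^2 = -1.
(a,b)_23: α=-4, u≡19; β=-2, v≡14 (mod 23); (19|23)=-1, (14|23)=-1; sign (−1)^0·-1^-2·-1^-4 = +1.
(a,b)_7: α=5, u≡5; β=3, v≡3 (mod 7); (5|7)=-1, (3|7)=-1; sign (−1)^1·-1^3·-1^5 = -1.
(a,b)_∞: sgn(2618)=+, sgn(-455)=−, so +1.
(2618, -455 / ℚ) ramifies at {5, 7, 11, 13}: a division algebra.

[5, 7, 11, 13]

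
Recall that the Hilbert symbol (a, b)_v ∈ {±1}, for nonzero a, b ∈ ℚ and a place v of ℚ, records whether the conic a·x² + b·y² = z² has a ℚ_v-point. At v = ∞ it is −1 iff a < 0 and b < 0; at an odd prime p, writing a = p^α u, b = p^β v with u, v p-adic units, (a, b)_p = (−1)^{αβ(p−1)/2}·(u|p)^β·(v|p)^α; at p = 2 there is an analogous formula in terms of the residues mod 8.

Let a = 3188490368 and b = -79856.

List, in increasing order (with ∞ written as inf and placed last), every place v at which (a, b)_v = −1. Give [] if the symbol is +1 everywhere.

[]

(a, b) ≡ (2, -4991) mod (ℚ^×)²; places V = {2, 7, 23, 31, ∞}.
(a,b)_2: α=7, β=4; u≡1, v≡1 (mod 8); ε(u)ε(v)=0·0, αω(v)=7·0, βω(u)=4·0; sum ≡ 0  ⇒  +1.
(a,b)_23: α=2, u≡12; β=1, v≡1 (mod 23); (12|23)=+1, (1|23)=+1; sign (−1)^0·+1^1·+1^2 = +1.
(a,b)_∞: sgn(2)=+, sgn(-4991)=−, so +1.
(a,b)_31: α=2, u≡20; β=1, v≡28 (mod 31); (20|31)=+1, (28|31)=+1; sign (−1)^0·+1^1·+1^2 = +1.
(a,b)_7: α=2, u≡2; β=1, v≡2 (mod 7); (2|7)=+1, (2|7)=+1; sign (−1)^0·+1^1·+1^2 = +1.
Ram(a, b) = ∅: the form 2·x² + -4991·y² − z² is isotropic over every ℚ_v, so by Hasse–Minkowski it is isotropic over ℚ.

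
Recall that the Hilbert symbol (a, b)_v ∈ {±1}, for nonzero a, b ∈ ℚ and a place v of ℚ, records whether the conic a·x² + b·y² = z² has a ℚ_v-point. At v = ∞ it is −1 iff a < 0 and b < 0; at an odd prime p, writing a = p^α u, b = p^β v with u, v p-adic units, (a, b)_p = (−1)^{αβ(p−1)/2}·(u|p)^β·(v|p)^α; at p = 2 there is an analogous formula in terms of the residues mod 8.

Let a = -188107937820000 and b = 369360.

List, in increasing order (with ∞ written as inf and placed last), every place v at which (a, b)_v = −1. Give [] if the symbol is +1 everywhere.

[2, 3, 5, 11]

(a, b) ≡ (-22, 285) mod (ℚ^×)²; places V = {2, 3, 5, 11, 19, ∞}.
(a,b)_2: α=5, β=4; u≡5, v≡5 (mod 8); ε(u)ε(v)=0·0, αω(v)=5·1, βω(u)=4·1; sum ≡ 1  ⇒  -1.
(a,b)_3: α=8, u≡2; β=5, v≡2 (mod 3); (2|3)=-1, (2|3)=-1; sign (−1)^0·-1^5·-1^8 = -1.
(a,b)_11: α=1, u≡4; β=0, v≡2 (mod 11); (4|11)=+1, (2|11)=-1; sign (−1)^0·+1^0·-1^1 = -1.
(a,b)_5: α=4, u≡3; β=1, v≡2 (mod 5); (3|5)=-1, (2|5)=-1; sign (−1)^0·-1^1·-1^4 = -1.
(a,b)_19: α=4, u≡6; β=1, v≡3 (mod 19); (6|19)=+1, (3|19)=-1; sign (−1)^0·+1^1·-1^4 = +1.
(a,b)_∞: sgn(-22)=−, sgn(285)=+, so +1.
(-22, 285 / ℚ) ramifies at {2, 3, 5, 11}: a division algebra.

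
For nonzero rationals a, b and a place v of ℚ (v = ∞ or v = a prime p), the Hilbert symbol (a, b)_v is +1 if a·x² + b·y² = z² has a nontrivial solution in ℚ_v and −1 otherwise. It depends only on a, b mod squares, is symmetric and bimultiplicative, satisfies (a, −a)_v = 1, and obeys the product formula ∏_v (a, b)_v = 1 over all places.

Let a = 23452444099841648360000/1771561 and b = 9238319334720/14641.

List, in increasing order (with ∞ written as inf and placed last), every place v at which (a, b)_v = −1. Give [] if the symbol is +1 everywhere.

Mod squares: a ≡ 17081, b ≡ 5. Check v ∈ {∞, 2, 3, 5, 7, 11, 19, 29, 31}.
v=3: a=3^0·(≡2), b=3^6·(≡2) mod 3; (2|3)=-1, (2|3)=-1; (−1)^{0·6·1}·(-1)^6·(-1)^0 = +1.
v=5: a=5^4·(≡1), b=5^1·(≡4) mod 5; (1|5)=+1, (4|5)=+1; (−1)^{4·1·2}·(+1)^1·(+1)^4 = +1.
v=31: a=31^3·(≡11), b=31^2·(≡9) mod 31; (11|31)=-1, (9|31)=+1; (−1)^{3·2·15}·(-1)^2·(+1)^3 = +1.
v=19: a=19^3·(≡16), b=19^0·(≡4) mod 19; (16|19)=+1, (4|19)=+1; (−1)^{3·0·9}·(+1)^0·(+1)^3 = +1.
v=2: v_2(a)=6, v_2(b)=6; units ≡ 1, 5 (mod 8); ε·ε+αω+βω = 0·0+6·1+6·0 ≡ 0  ⇒  (a,b)_2 = +1.
v=29: a=29^3·(≡13), b=29^2·(≡7) mod 29; (13|29)=+1, (7|29)=+1; (−1)^{3·2·14}·(+1)^2·(+1)^3 = +1.
v=11: a=11^-6·(≡4), b=11^-4·(≡3) mod 11; (4|11)=+1, (3|11)=+1; (−1)^{-6·-4·5}·(+1)^-4·(+1)^-6 = +1.
v=∞: 17081 > 0 and 5 > 0  ⇒  (a,b)_∞ = +1.
v=7: a=7^6·(≡2), b=7^2·(≡6) mod 7; (2|7)=+1, (6|7)=-1; (−1)^{6·2·3}·(+1)^2·(-1)^6 = +1.
Ram(a, b) = ∅: the form 17081·x² + 5·y² − z² is isotropic over every ℚ_v, so by Hasse–Minkowski it is isotropic over ℚ.

[]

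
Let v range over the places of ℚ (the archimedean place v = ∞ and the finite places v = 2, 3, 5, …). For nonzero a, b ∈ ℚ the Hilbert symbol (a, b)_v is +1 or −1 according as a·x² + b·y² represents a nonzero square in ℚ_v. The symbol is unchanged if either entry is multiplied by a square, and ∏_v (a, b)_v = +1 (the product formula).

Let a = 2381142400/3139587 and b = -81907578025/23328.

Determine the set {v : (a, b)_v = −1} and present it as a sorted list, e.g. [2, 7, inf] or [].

Mod squares: a ≡ 26418, b ≡ -2. Check v ∈ {∞, 2, 3, 5, 7, 11, 13, 17, 31, 37}.
v=31: a=31^-2·(≡3), b=31^0·(≡13) mod 31; (3|31)=-1, (13|31)=-1; (−1)^{-2·0·15}·(-1)^0·(-1)^-2 = +1.
v=3: a=3^-3·(≡1), b=3^-6·(≡1) mod 3; (1|3)=+1, (1|3)=+1; (−1)^{-3·-6·1}·(+1)^-6·(+1)^-3 = +1.
v=11: a=11^-2·(≡6), b=11^0·(≡3) mod 11; (6|11)=-1, (3|11)=+1; (−1)^{-2·0·5}·(-1)^0·(+1)^-2 = +1.
v=∞: 26418 > 0 and -2 < 0  ⇒  (a,b)_∞ = +1.
v=7: a=7^1·(≡2), b=7^2·(≡6) mod 7; (2|7)=+1, (6|7)=-1; (−1)^{1·2·3}·(+1)^2·(-1)^1 = -1.
v=17: a=17^1·(≡12), b=17^2·(≡15) mod 17; (12|17)=-1, (15|17)=+1; (−1)^{1·2·8}·(-1)^2·(+1)^1 = +1.
v=5: a=5^2·(≡3), b=5^2·(≡3) mod 5; (3|5)=-1, (3|5)=-1; (−1)^{2·2·2}·(-1)^2·(-1)^2 = +1.
v=37: a=37^1·(≡11), b=37^2·(≡8) mod 37; (11|37)=+1, (8|37)=-1; (−1)^{1·2·18}·(+1)^2·(-1)^1 = -1.
v=2: v_2(a)=7, v_2(b)=-5; units ≡ 1, 7 (mod 8); ε·ε+αω+βω = 0·1+7·0+-5·0 ≡ 0  ⇒  (a,b)_2 = +1.
v=13: a=13^2·(≡2), b=13^2·(≡7) mod 13; (2|13)=-1, (7|13)=-1; (−1)^{2·2·6}·(-1)^2·(-1)^2 = +1.
|Ram(26418, -2)| = 2, even; anisotropic at {7, 37}.

[7, 37]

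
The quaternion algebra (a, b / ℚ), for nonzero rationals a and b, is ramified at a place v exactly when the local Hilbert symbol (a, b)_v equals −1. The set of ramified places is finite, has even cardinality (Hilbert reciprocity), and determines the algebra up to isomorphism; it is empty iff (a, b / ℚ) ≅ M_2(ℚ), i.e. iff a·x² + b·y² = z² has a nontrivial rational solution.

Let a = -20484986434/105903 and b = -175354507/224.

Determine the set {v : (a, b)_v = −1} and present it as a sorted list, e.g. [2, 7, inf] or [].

[2, 7, 11, inf]

(a, b) ≡ (-176638, -16058) mod (ℚ^×)²; places V = {2, 3, 7, 11, 17, 23, 31, 37, 41, 53, ∞}.
(a,b)_37: α=1, u≡12; β=1, v≡28 (mod 37); (12|37)=+1, (28|37)=+1; sign (−1)^0·+1^1·+1^1 = +1.
(a,b)_7: α=-1, u≡2; β=-1, v≡2 (mod 7); (2|7)=+1, (2|7)=+1; sign (−1)^1·+1^-1·+1^-1 = -1.
(a,b)_11: α=1, u≡10; β=0, v≡6 (mod 11); (10|11)=-1, (6|11)=-1; sign (−1)^0·-1^0·-1^1 = -1.
(a,b)_41: α=-2, u≡1; β=0, v≡19 (mod 41); (1|41)=+1, (19|41)=-1; sign (−1)^0·+1^0·-1^-2 = +1.
(a,b)_31: α=1, u≡22; β=1, v≡5 (mod 31); (22|31)=-1, (5|31)=+1; sign (−1)^1·-1^1·+1^1 = +1.
(a,b)_∞: sgn(-176638)=−, sgn(-16058)=−, so -1.
(a,b)_2: α=1, β=-5; u≡1, v≡3 (mod 8); ε(u)ε(v)=0·1, αω(v)=1·1, βω(u)=-5·0; sum ≡ 1  ⇒  -1.
(a,b)_53: α=2, u≡37; β=0, v≡15 (mod 53); (37|53)=+1, (15|53)=+1; sign (−1)^0·+1^0·+1^2 = +1.
(a,b)_17: α=2, u≡1; β=2, v≡6 (mod 17); (1|17)=+1, (6|17)=-1; sign (−1)^0·+1^2·-1^2 = +1.
(a,b)_23: α=0, u≡4; β=2, v≡5 (mod 23); (4|23)=+1, (5|23)=-1; sign (−1)^0·+1^2·-1^0 = +1.
(a,b)_3: α=-2, u≡2; β=0, v≡1 (mod 3); (2|3)=-1, (1|3)=+1; sign (−1)^0·-1^0·+1^-2 = +1.
Ram(-176638, -16058) = {2, 7, 11, ∞}; no ℚ_2-point on the conic.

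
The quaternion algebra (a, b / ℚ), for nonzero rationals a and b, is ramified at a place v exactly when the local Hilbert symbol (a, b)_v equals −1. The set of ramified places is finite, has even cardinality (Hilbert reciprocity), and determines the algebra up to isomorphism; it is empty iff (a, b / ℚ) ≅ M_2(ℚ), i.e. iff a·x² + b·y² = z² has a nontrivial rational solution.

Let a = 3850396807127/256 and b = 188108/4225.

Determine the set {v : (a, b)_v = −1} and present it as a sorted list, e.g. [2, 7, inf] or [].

Mod squares: a ≡ 10127, b ≡ 47027. Check v ∈ {∞, 2, 5, 13, 17, 19, 31, 37, 41}.
v=31: a=31^2·(≡15), b=31^1·(≡6) mod 31; (15|31)=-1, (6|31)=-1; (−1)^{2·1·15}·(-1)^1·(-1)^2 = -1.
v=19: a=19^1·(≡7), b=19^0·(≡12) mod 19; (7|19)=+1, (12|19)=-1; (−1)^{1·0·9}·(+1)^0·(-1)^1 = -1.
v=13: a=13^1·(≡10), b=13^-2·(≡2) mod 13; (10|13)=+1, (2|13)=-1; (−1)^{1·-2·6}·(+1)^-2·(-1)^1 = -1.
v=∞: 10127 > 0 and 47027 > 0  ⇒  (a,b)_∞ = +1.
v=5: a=5^0·(≡2), b=5^-2·(≡2) mod 5; (2|5)=-1, (2|5)=-1; (−1)^{0·-2·2}·(-1)^-2·(-1)^0 = +1.
v=37: a=37^2·(≡1), b=37^1·(≡18) mod 37; (1|37)=+1, (18|37)=-1; (−1)^{2·1·18}·(+1)^1·(-1)^2 = +1.
v=41: a=41^1·(≡33), b=41^1·(≡39) mod 41; (33|41)=+1, (39|41)=+1; (−1)^{1·1·20}·(+1)^1·(+1)^1 = +1.
v=17: a=17^2·(≡3), b=17^0·(≡6) mod 17; (3|17)=-1, (6|17)=-1; (−1)^{2·0·8}·(-1)^0·(-1)^2 = +1.
v=2: v_2(a)=-8, v_2(b)=2; units ≡ 7, 3 (mod 8); ε·ε+αω+βω = 1·1+-8·1+2·0 ≡ 1  ⇒  (a,b)_2 = -1.
Ram(10127, 47027) = {2, 13, 19, 31}; no ℚ_2-point on the conic.

[2, 13, 19, 31]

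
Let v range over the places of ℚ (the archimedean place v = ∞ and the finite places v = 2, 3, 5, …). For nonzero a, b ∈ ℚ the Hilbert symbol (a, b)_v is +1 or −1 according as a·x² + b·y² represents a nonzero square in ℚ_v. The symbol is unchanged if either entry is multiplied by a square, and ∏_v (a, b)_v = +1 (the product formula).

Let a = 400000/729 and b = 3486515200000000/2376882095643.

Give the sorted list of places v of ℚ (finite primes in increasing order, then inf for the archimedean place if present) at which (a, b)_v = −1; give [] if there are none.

[7, 19]

(a, b) ≡ (10, 399) mod (ℚ^×)²; places V = {2, 3, 5, 7, 11, 19, 37, ∞}.
(a,b)_5: α=5, u≡2; β=8, v≡4 (mod 5); (2|5)=-1, (4|5)=+1; sign (−1)^0·-1^8·+1^5 = +1.
(a,b)_11: α=0, u≡6; β=-2, v≡5 (mod 11); (6|11)=-1, (5|11)=+1; sign (−1)^0·-1^-2·+1^0 = +1.
(a,b)_37: α=0, u≡4; β=-2, v≡17 (mod 37); (4|37)=+1, (17|37)=-1; sign (−1)^0·+1^-2·-1^0 = +1.
(a,b)_7: α=0, u≡6; β=1, v≡4 (mod 7); (6|7)=-1, (4|7)=+1; sign (−1)^0·-1^1·+1^0 = -1.
(a,b)_2: α=7, β=26; u≡5, v≡7 (mod 8); ε(u)ε(v)=0·1, αω(v)=7·0, βω(u)=26·1; sum ≡ 0  ⇒  +1.
(a,b)_∞: sgn(10)=+, sgn(399)=+, so +1.
(a,b)_19: α=0, u≡18; β=1, v≡3 (mod 19); (18|19)=-1, (3|19)=-1; sign (−1)^0·-1^1·-1^0 = -1.
(a,b)_3: α=-6, u≡1; β=-15, v≡1 (mod 3); (1|3)=+1, (1|3)=+1; sign (−1)^0·+1^-15·+1^-6 = +1.
|Ram(10, 399)| = 2, even; anisotropic at {7, 19}.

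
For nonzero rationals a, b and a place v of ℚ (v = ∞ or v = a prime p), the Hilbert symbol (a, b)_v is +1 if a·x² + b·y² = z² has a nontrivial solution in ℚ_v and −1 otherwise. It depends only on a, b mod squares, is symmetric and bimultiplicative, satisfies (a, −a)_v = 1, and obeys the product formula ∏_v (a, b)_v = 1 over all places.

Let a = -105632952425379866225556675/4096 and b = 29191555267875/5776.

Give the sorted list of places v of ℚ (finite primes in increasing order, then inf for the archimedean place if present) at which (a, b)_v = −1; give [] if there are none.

Mod squares: a ≡ -5083, b ≡ 21882315. Check v ∈ {∞, 2, 3, 5, 7, 11, 13, 17, 19, 23, 31, 41}.
v=13: a=13^3·(≡3), b=13^1·(≡2) mod 13; (3|13)=+1, (2|13)=-1; (−1)^{3·1·6}·(+1)^1·(-1)^3 = -1.
v=7: a=7^0·(≡3), b=7^3·(≡5) mod 7; (3|7)=-1, (5|7)=-1; (−1)^{0·3·3}·(-1)^3·(-1)^0 = -1.
v=∞: -5083 < 0 and 21882315 > 0  ⇒  (a,b)_∞ = +1.
v=5: a=5^2·(≡3), b=5^3·(≡3) mod 5; (3|5)=-1, (3|5)=-1; (−1)^{2·3·2}·(-1)^3·(-1)^2 = -1.
v=3: a=3^2·(≡2), b=3^3·(≡1) mod 3; (2|3)=-1, (1|3)=+1; (−1)^{2·3·1}·(-1)^3·(+1)^2 = -1.
v=11: a=11^6·(≡8), b=11^2·(≡1) mod 11; (8|11)=-1, (1|11)=+1; (−1)^{6·2·5}·(-1)^2·(+1)^6 = +1.
v=19: a=19^2·(≡5), b=19^-2·(≡15) mod 19; (5|19)=+1, (15|19)=-1; (−1)^{2·-2·9}·(+1)^-2·(-1)^2 = +1.
v=2: v_2(a)=-12, v_2(b)=-4; units ≡ 5, 3 (mod 8); ε·ε+αω+βω = 0·1+-12·1+-4·1 ≡ 0  ⇒  (a,b)_2 = +1.
v=31: a=31^2·(≡19), b=31^0·(≡7) mod 31; (19|31)=+1, (7|31)=+1; (−1)^{2·0·15}·(+1)^0·(+1)^2 = +1.
v=17: a=17^1·(≡10), b=17^1·(≡7) mod 17; (10|17)=-1, (7|17)=-1; (−1)^{1·1·8}·(-1)^1·(-1)^1 = +1.
v=41: a=41^2·(≡31), b=41^1·(≡4) mod 41; (31|41)=+1, (4|41)=+1; (−1)^{2·1·20}·(+1)^1·(+1)^2 = +1.
v=23: a=23^3·(≡13), b=23^1·(≡22) mod 23; (13|23)=+1, (22|23)=-1; (−1)^{3·1·11}·(+1)^1·(-1)^3 = +1.
Ram(-5083, 21882315) = {3, 5, 7, 13}; no ℚ_3-point on the conic.

[3, 5, 7, 13]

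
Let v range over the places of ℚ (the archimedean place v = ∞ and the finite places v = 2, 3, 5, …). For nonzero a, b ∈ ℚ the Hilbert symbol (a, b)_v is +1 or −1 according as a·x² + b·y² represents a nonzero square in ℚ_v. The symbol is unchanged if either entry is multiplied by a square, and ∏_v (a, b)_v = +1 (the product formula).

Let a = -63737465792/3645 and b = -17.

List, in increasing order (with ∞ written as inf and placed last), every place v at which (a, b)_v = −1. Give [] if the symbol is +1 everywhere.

(a, b) ≡ (-715, -17) mod (ℚ^×)²; places V = {2, 3, 5, 7, 11, 13, 17, 29, ∞}.
(a,b)_∞: sgn(-715)=−, sgn(-17)=−, so -1.
(a,b)_7: α=2, u≡5; β=0, v≡4 (mod 7); (5|7)=-1, (4|7)=+1; sign (−1)^0·-1^0·+1^2 = +1.
(a,b)_2: α=6, β=0; u≡5, v≡7 (mod 8); ε(u)ε(v)=0·1, αω(v)=6·0, βω(u)=0·1; sum ≡ 0  ⇒  +1.
(a,b)_5: α=-1, u≡2; β=0, v≡3 (mod 5); (2|5)=-1, (3|5)=-1; sign (−1)^0·-1^0·-1^-1 = -1.
(a,b)_11: α=1, u≡1; β=0, v≡5 (mod 11); (1|11)=+1, (5|11)=+1; sign (−1)^0·+1^0·+1^1 = +1.
(a,b)_3: α=-6, u≡2; β=0, v≡1 (mod 3); (2|3)=-1, (1|3)=+1; sign (−1)^0·-1^0·+1^-6 = +1.
(a,b)_17: α=0, u≡13; β=1, v≡16 (mod 17); (13|17)=+1, (16|17)=+1; sign (−1)^0·+1^1·+1^0 = +1.
(a,b)_29: α=2, u≡27; β=0, v≡12 (mod 29); (27|29)=-1, (12|29)=-1; sign (−1)^0·-1^0·-1^2 = +1.
(a,b)_13: α=3, u≡3; β=0, v≡9 (mod 13); (3|13)=+1, (9|13)=+1; sign (−1)^0·+1^0·+1^3 = +1.
Ram(-715, -17) = {5, ∞}; no ℚ_5-point on the conic.

[5, inf]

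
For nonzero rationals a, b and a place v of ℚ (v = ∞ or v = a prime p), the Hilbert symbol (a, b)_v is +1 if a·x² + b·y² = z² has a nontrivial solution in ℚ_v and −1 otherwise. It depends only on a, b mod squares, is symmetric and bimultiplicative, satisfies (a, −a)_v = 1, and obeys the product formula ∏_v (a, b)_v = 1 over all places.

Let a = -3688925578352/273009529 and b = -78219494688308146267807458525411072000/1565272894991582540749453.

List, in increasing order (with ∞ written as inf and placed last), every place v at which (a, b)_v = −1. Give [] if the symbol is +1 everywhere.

[5, 7, 17, 19, 29, inf]

Mod squares: a ≡ -1508087, b ≡ -196051310. Check v ∈ {∞, 2, 3, 5, 7, 13, 17, 19, 23, 29, 31, 41}.
v=29: a=29^1·(≡22), b=29^3·(≡14) mod 29; (22|29)=+1, (14|29)=-1; (−1)^{1·3·14}·(+1)^3·(-1)^1 = -1.
v=5: a=5^0·(≡2), b=5^3·(≡3) mod 5; (2|5)=-1, (3|5)=-1; (−1)^{0·3·2}·(-1)^3·(-1)^0 = -1.
v=17: a=17^3·(≡10), b=17^9·(≡13) mod 17; (10|17)=-1, (13|17)=+1; (−1)^{3·9·8}·(-1)^9·(+1)^3 = -1.
v=31: a=31^-2·(≡2), b=31^-6·(≡11) mod 31; (2|31)=+1, (11|31)=-1; (−1)^{-2·-6·15}·(+1)^-6·(-1)^-2 = +1.
v=23: a=23^3·(≡8), b=23^9·(≡21) mod 23; (8|23)=+1, (21|23)=-1; (−1)^{3·9·11}·(+1)^9·(-1)^3 = +1.
v=41: a=41^-2·(≡31), b=41^-6·(≡29) mod 41; (31|41)=+1, (29|41)=-1; (−1)^{-2·-6·20}·(+1)^-6·(-1)^-2 = +1.
v=3: a=3^0·(≡1), b=3^2·(≡1) mod 3; (1|3)=+1, (1|3)=+1; (−1)^{0·2·1}·(+1)^2·(+1)^0 = +1.
v=2: v_2(a)=4, v_2(b)=11; units ≡ 1, 1 (mod 8); ε·ε+αω+βω = 0·0+4·0+11·0 ≡ 0  ⇒  (a,b)_2 = +1.
v=7: a=7^1·(≡5), b=7^3·(≡5) mod 7; (5|7)=-1, (5|7)=-1; (−1)^{1·3·3}·(-1)^3·(-1)^1 = -1.
v=19: a=19^1·(≡7), b=19^1·(≡7) mod 19; (7|19)=+1, (7|19)=+1; (−1)^{1·1·9}·(+1)^1·(+1)^1 = -1.
v=13: a=13^-2·(≡10), b=13^-5·(≡12) mod 13; (10|13)=+1, (12|13)=+1; (−1)^{-2·-5·6}·(+1)^-5·(+1)^-2 = +1.
v=∞: -1508087 < 0 and -196051310 < 0  ⇒  (a,b)_∞ = -1.
Ram(-1508087, -196051310) = {5, 7, 17, 19, 29, ∞}; no ℚ_5-point on the conic.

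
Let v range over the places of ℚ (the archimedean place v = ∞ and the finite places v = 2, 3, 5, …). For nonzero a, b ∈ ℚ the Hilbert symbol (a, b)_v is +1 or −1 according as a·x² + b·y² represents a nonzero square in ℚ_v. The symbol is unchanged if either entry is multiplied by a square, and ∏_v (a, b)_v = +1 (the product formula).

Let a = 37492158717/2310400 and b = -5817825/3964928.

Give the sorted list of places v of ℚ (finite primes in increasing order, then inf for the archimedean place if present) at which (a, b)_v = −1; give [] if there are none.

[2, 13]

Mod squares: a ≡ 13, b ≡ -34. Check v ∈ {∞, 2, 3, 5, 11, 13, 17, 19}.
v=17: a=17^2·(≡1), b=17^1·(≡2) mod 17; (1|17)=+1, (2|17)=+1; (−1)^{2·1·8}·(+1)^1·(+1)^2 = +1.
v=∞: 13 > 0 and -34 < 0  ⇒  (a,b)_∞ = +1.
v=2: v_2(a)=-8, v_2(b)=-15; units ≡ 5, 7 (mod 8); ε·ε+αω+βω = 0·1+-8·0+-15·1 ≡ 1  ⇒  (a,b)_2 = -1.
v=13: a=13^3·(≡9), b=13^2·(≡2) mod 13; (9|13)=+1, (2|13)=-1; (−1)^{3·2·6}·(+1)^2·(-1)^3 = -1.
v=19: a=19^-2·(≡10), b=19^0·(≡4) mod 19; (10|19)=-1, (4|19)=+1; (−1)^{-2·0·9}·(-1)^0·(+1)^-2 = +1.
v=5: a=5^-2·(≡2), b=5^2·(≡4) mod 5; (2|5)=-1, (4|5)=+1; (−1)^{-2·2·2}·(-1)^2·(+1)^-2 = +1.
v=11: a=11^0·(≡6), b=11^-2·(≡2) mod 11; (6|11)=-1, (2|11)=-1; (−1)^{0·-2·5}·(-1)^-2·(-1)^0 = +1.
v=3: a=3^10·(≡1), b=3^4·(≡2) mod 3; (1|3)=+1, (2|3)=-1; (−1)^{10·4·1}·(+1)^4·(-1)^10 = +1.
Ram(13, -34) = {2, 13}; no ℚ_2-point on the conic.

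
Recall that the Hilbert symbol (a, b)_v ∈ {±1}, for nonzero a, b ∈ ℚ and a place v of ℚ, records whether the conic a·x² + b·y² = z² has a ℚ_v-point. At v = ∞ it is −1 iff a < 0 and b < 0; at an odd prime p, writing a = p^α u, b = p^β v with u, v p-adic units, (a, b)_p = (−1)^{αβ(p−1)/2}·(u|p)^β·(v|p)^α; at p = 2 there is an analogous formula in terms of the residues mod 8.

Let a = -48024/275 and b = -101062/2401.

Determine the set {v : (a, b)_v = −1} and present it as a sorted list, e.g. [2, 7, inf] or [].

Mod squares: a ≡ -14674, b ≡ -598. Check v ∈ {∞, 2, 3, 5, 7, 11, 13, 23, 29}.
v=∞: -14674 < 0 and -598 < 0  ⇒  (a,b)_∞ = -1.
v=5: a=5^-2·(≡1), b=5^0·(≡3) mod 5; (1|5)=+1, (3|5)=-1; (−1)^{-2·0·2}·(+1)^0·(-1)^-2 = +1.
v=23: a=23^1·(≡18), b=23^1·(≡5) mod 23; (18|23)=+1, (5|23)=-1; (−1)^{1·1·11}·(+1)^1·(-1)^1 = +1.
v=29: a=29^1·(≡6), b=29^0·(≡14) mod 29; (6|29)=+1, (14|29)=-1; (−1)^{1·0·14}·(+1)^0·(-1)^1 = -1.
v=11: a=11^-1·(≡8), b=11^0·(≡2) mod 11; (8|11)=-1, (2|11)=-1; (−1)^{-1·0·5}·(-1)^0·(-1)^-1 = -1.
v=3: a=3^2·(≡2), b=3^0·(≡2) mod 3; (2|3)=-1, (2|3)=-1; (−1)^{2·0·1}·(-1)^0·(-1)^2 = +1.
v=13: a=13^0·(≡12), b=13^3·(≡5) mod 13; (12|13)=+1, (5|13)=-1; (−1)^{0·3·6}·(+1)^3·(-1)^0 = +1.
v=7: a=7^0·(≡5), b=7^-4·(≡4) mod 7; (5|7)=-1, (4|7)=+1; (−1)^{0·-4·3}·(-1)^-4·(+1)^0 = +1.
v=2: v_2(a)=3, v_2(b)=1; units ≡ 7, 5 (mod 8); ε·ε+αω+βω = 1·0+3·1+1·0 ≡ 1  ⇒  (a,b)_2 = -1.
|Ram(-14674, -598)| = 4, even; anisotropic at {2, 11, 29, ∞}.

[2, 11, 29, inf]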